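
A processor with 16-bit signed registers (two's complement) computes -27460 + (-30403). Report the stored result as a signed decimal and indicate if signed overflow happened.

7673; overflow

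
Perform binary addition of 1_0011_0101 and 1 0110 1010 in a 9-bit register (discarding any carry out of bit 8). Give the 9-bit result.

  100110101
+ 101101010
= 010011111  (discard carry-out 1)

010011111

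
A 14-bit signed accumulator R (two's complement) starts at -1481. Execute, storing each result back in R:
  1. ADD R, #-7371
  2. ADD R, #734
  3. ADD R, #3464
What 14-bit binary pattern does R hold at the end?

Start: R = -1481 = 11101000110111.
R = -1481 + (-7371) = -8852; wraps to 7532 = 01110101101100
R = 7532 + 734 = 8266; wraps to -8118 = 10000001001010
R = -8118 + 3464 = -4654 = 10110111010010

10110111010010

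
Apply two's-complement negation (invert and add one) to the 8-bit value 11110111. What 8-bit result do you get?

00001001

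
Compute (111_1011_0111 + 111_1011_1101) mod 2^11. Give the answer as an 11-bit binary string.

  11110110111
+ 11110111101
= 11101110100  (discard carry-out 1)

11101110100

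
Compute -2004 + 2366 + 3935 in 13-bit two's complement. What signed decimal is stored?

-3895

-2004 + 2366 = 362 (0000101101010)
362 + 3935 = 4297 → wraps to -3895 (1000011001001)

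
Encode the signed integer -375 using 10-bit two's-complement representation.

1010001001

|-375| = 375 = 0101110111 in 10 bits.
Invert the bits: 1010001000. Add 1: 1010001001.
Check: 1010001001 reads as 649 − 1024 = -375.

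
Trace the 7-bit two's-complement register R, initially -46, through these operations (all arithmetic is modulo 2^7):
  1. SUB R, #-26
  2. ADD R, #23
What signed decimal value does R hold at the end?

3

Start: R = -46 = 1010010.
R = -46 − (-26) = -20 = 1101100
R = -20 + 23 = 3 = 0000011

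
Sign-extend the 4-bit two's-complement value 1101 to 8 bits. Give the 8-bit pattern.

MSB of 1101 is 1; replicate it into the new high bits.
1111|1101 → 11111101 (still -3).

11111101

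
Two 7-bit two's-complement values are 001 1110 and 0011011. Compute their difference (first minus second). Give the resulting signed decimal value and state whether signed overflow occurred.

001 1110 → 0011110 = 30 (signed)
0011011 = 27 (signed)
Subtract via negate-and-add: invert 0011011 + 1 = 1100101 (i.e. -27).
  0011110
+ 1100101
= 0000011  (discard carry-out 1)
Result 0000011: MSB = 0 → value 3.
Addends (after negating the subtrahend) have opposite signs, so signed overflow cannot occur.

3; no overflow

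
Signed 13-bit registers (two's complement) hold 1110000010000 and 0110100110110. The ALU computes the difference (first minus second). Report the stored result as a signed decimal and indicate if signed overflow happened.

3802; overflow

1110000010000 = -1008 (signed)
0110100110110 = 3382 (signed)
Subtract via negate-and-add: invert 0110100110110 + 1 = 1001011001010 (i.e. -3382).
  1110000010000
+ 1001011001010
= 0111011011010  (discard carry-out 1)
Result 0111011011010: MSB = 0 → value 3802.
Both addends (after negating the subtrahend) are negative but the stored result is non-negative: signed overflow. The true value -1008 − 3382 = -4390 lies outside [-4096, 4095].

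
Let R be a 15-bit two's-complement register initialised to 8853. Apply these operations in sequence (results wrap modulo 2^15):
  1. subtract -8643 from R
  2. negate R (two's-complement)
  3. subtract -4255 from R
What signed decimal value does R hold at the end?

-13241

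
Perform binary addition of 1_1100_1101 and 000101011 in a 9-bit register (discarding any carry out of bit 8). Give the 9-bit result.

  111001101
+ 000101011
= 111111000

111111000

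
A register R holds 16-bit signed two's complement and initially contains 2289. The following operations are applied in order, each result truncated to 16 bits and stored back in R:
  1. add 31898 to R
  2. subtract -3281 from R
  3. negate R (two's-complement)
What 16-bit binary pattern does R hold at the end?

0110110110100100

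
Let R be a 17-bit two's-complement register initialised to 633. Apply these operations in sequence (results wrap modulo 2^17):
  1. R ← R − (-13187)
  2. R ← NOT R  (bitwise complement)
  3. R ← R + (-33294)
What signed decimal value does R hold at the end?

-47115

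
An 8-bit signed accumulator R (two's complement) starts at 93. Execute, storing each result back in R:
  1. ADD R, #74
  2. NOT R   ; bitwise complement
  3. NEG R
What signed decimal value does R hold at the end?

-88

Start: R = 93 = 01011101.
R = 93 + 74 = 167; wraps to -89 = 10100111
R = NOT 10100111 = 01011000 = 88
R = −(88) = -88 = 10101000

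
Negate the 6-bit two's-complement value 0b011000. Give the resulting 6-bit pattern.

101000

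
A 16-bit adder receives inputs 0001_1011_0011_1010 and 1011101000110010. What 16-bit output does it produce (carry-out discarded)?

1101010101101100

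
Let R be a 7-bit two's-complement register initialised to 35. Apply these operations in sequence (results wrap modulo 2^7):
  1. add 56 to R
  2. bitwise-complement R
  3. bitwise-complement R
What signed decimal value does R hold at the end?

-37

Start: R = 35 = 0100011.
R = 35 + 56 = 91; wraps to -37 = 1011011
R = NOT 1011011 = 0100100 = 36
R = NOT 0100100 = 1011011 = -37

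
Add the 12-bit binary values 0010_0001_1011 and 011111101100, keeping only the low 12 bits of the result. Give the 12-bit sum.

101000000111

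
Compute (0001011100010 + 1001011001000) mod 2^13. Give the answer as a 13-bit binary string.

  0001011100010
+ 1001011001000
= 1010110101010

1010110101010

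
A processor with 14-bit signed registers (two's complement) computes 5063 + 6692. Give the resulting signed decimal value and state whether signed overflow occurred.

-4629; overflow

5063 → 01001111000111
6692 → 01101000100100
  01001111000111
+ 01101000100100
= 10110111101011
Result 10110111101011: MSB = 1 → 11755 − 16384 = -4629.
Both addends are non-negative but the stored result is negative: signed overflow. The true value 5063 + 6692 = 11755 lies outside [-8192, 8191].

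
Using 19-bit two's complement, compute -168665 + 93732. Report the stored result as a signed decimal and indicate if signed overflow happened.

-168665 → 1010110110100100111
93732 → 0010110111000100100
  1010110110100100111
+ 0010110111000100100
= 1101101101101001011
Result 1101101101101001011: MSB = 1 → 449355 − 524288 = -74933.
Addends have opposite signs, so signed overflow cannot occur.

-74933; no overflow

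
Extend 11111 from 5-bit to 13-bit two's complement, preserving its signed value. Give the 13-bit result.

1111111111111

MSB of 11111 is 1; replicate it into the new high bits.
11111111|11111 → 1111111111111 (still -1).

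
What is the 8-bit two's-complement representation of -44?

11010100

|-44| = 44 = 00101100 in 8 bits.
Invert the bits: 11010011. Add 1: 11010100.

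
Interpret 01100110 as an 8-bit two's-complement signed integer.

102

MSB is 0, so the value is non-negative: 01100110 = 102.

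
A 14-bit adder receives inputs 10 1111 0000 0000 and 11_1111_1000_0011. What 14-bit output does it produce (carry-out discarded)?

10111010000011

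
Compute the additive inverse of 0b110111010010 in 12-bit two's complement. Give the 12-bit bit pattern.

001000101110

Invert: 001000101101. Add 1: 001000101110.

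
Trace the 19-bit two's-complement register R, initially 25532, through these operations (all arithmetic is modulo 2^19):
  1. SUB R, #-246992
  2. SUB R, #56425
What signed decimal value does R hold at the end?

Start: R = 25532 = 0000110001110111100.
R = 25532 − (-246992) = 272524; wraps to -251764 = 1000010100010001100
R = -251764 − 56425 = -308189; wraps to 216099 = 0110100110000100011

216099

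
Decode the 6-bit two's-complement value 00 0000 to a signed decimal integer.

0

MSB is 0, so the value is non-negative: 000000 = 0.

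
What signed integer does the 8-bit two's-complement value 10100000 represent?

-96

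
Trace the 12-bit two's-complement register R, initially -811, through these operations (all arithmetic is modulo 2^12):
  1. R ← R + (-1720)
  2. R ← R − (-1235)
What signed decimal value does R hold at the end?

Start: R = -811 = 110011010101.
R = -811 + (-1720) = -2531; wraps to 1565 = 011000011101
R = 1565 − (-1235) = 2800; wraps to -1296 = 101011110000

-1296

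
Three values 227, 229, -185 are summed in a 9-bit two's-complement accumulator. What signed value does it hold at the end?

227 + 229 = 456 → wraps to -56 (111001000)
-56 + (-185) = -241 (100001111)

-241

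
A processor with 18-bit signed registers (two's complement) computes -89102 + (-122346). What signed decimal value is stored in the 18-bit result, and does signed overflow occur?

-89102 → 101010001111110010
-122346 → 100010001000010110
  101010001111110010
+ 100010001000010110
= 001100011000001000  (discard carry-out 1)
Result 001100011000001000: MSB = 0 → value 50696.
Both addends are negative but the stored result is non-negative: signed overflow. The true value -89102 + (-122346) = -211448 lies outside [-131072, 131071].

50696; overflow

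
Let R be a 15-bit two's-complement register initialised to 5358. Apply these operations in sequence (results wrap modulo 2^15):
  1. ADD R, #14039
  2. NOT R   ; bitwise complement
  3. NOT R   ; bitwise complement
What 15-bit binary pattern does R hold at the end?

100101111000101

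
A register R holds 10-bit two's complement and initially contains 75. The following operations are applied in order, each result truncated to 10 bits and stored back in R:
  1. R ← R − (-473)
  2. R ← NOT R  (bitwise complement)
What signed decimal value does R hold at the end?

Start: R = 75 = 0001001011.
R = 75 − (-473) = 548; wraps to -476 = 1000100100
R = NOT 1000100100 = 0111011011 = 475

475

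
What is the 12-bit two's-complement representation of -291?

111011011101

|-291| = 291 = 000100100011 in 12 bits.
Invert the bits: 111011011100. Add 1: 111011011101.
Check: 111011011101 reads as 3805 − 4096 = -291.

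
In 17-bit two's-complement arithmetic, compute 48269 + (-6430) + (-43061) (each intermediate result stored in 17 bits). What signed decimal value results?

48269 + (-6430) = 41839 (01010001101101111)
41839 + (-43061) = -1222 (11111101100111010)

-1222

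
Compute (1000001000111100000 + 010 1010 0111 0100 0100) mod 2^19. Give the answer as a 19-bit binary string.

1101011100100100100

  1000001000111100000
+ 0101010011101000100
= 1101011100100100100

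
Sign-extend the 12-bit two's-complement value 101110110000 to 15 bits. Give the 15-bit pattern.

111101110110000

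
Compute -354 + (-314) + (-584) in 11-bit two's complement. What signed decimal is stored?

-354 + (-314) = -668 (10101100100)
-668 + (-584) = -1252 → wraps to 796 (01100011100)

796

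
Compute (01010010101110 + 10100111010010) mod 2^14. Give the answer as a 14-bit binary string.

  01010010101110
+ 10100111010010
= 11111010000000

11111010000000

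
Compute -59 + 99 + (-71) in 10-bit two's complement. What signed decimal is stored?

-59 + 99 = 40 (0000101000)
40 + (-71) = -31 (1111100001)

-31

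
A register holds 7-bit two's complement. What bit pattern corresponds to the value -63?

1000001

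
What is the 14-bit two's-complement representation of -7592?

10001001011000

|-7592| = 7592 = 01110110101000 in 14 bits.
Invert the bits: 10001001010111. Add 1: 10001001011000.
Check: 10001001011000 reads as 8792 − 16384 = -7592.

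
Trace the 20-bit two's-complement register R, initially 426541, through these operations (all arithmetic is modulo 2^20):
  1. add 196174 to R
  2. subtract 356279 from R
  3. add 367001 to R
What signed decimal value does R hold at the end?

Start: R = 426541 = 01101000001000101101.
R = 426541 + 196174 = 622715; wraps to -425861 = 10011000000001111011
R = -425861 − 356279 = -782140; wraps to 266436 = 01000001000011000100
R = 266436 + 367001 = 633437; wraps to -415139 = 10011010101001011101

-415139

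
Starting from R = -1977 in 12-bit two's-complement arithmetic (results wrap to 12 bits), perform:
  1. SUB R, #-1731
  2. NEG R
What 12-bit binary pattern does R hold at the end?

000011110110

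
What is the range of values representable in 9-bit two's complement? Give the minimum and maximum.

min = -256, max = 255

Minimum: −2^8 = -256.
Maximum: 2^8 − 1 = 255.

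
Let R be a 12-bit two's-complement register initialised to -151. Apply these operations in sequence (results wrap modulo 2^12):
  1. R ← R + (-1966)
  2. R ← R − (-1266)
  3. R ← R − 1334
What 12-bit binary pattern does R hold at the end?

011101110111

Start: R = -151 = 111101101001.
R = -151 + (-1966) = -2117; wraps to 1979 = 011110111011
R = 1979 − (-1266) = 3245; wraps to -851 = 110010101101
R = -851 − 1334 = -2185; wraps to 1911 = 011101110111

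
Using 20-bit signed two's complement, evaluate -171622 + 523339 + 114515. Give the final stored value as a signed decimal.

466232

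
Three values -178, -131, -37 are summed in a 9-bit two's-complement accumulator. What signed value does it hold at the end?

-178 + (-131) = -309 → wraps to 203 (011001011)
203 + (-37) = 166 (010100110)

166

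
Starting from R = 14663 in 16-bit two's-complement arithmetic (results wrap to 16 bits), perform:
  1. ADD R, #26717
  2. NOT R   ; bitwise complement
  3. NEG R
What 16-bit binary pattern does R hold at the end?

Start: R = 14663 = 0011100101000111.
R = 14663 + 26717 = 41380; wraps to -24156 = 1010000110100100
R = NOT 1010000110100100 = 0101111001011011 = 24155
R = −(24155) = -24155 = 1010000110100101

1010000110100101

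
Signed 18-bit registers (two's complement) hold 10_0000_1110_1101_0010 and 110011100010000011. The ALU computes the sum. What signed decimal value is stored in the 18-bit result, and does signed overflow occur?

83797; overflow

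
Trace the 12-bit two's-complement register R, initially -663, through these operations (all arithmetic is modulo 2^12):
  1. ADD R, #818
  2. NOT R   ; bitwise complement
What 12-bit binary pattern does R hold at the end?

Start: R = -663 = 110101101001.
R = -663 + 818 = 155 = 000010011011
R = NOT 000010011011 = 111101100100 = -156

111101100100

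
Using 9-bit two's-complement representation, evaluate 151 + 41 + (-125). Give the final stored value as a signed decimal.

67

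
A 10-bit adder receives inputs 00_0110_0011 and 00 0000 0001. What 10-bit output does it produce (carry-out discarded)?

0001100100

  0001100011
+ 0000000001
= 0001100100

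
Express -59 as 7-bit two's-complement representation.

1000101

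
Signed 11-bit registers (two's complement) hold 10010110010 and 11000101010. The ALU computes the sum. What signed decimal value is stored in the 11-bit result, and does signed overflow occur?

732; overflow

10010110010 = -846 (signed)
11000101010 = -470 (signed)
  10010110010
+ 11000101010
= 01011011100  (discard carry-out 1)
Result 01011011100: MSB = 0 → value 732.
Both addends are negative but the stored result is non-negative: signed overflow. The true value -846 + (-470) = -1316 lies outside [-1024, 1023].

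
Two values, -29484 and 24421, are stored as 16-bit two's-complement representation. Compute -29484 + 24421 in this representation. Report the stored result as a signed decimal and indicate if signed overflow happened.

-29484 → 1000110011010100
24421 → 0101111101100101
  1000110011010100
+ 0101111101100101
= 1110110000111001
Result 1110110000111001: MSB = 1 → 60473 − 65536 = -5063.
Addends have opposite signs, so signed overflow cannot occur.

-5063; no overflow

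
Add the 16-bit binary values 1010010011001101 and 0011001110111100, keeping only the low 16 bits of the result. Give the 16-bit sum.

1101100010001001

  1010010011001101
+ 0011001110111100
= 1101100010001001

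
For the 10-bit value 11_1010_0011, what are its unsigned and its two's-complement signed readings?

unsigned = 931, signed = -93

Unsigned: 1110100011 = 931.
Signed: MSB=1 → 931 − 1024 = -93.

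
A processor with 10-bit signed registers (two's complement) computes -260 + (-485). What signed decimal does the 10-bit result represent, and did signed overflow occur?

279; overflow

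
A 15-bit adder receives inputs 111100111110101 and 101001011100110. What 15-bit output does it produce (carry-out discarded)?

100110011011011

  111100111110101
+ 101001011100110
= 100110011011011  (discard carry-out 1)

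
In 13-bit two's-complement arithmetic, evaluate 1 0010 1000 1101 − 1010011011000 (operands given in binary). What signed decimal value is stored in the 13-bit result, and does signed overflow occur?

-587; no overflow

1 0010 1000 1101 → 1001010001101 = -3443 (signed)
1010011011000 = -2856 (signed)
Subtract via negate-and-add: invert 1010011011000 + 1 = 0101100101000 (i.e. 2856).
  1001010001101
+ 0101100101000
= 1110110110101
Result 1110110110101: MSB = 1 → 7605 − 8192 = -587.
Addends (after negating the subtrahend) have opposite signs, so signed overflow cannot occur.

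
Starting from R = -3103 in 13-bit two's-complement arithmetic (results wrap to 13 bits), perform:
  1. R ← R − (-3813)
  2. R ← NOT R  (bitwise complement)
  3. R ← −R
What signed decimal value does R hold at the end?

711

Start: R = -3103 = 1001111100001.
R = -3103 − (-3813) = 710 = 0001011000110
R = NOT 0001011000110 = 1110100111001 = -711
R = −(-711) = 711 = 0001011000111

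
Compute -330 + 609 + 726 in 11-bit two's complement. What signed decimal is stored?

1005

-330 + 609 = 279 (00100010111)
279 + 726 = 1005 (01111101101)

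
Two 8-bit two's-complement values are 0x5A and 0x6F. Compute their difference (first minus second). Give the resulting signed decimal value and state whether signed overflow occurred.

-21; no overflow

0x5A = 01011010 = 90 (signed)
0x6F = 01101111 = 111 (signed)
Subtract via negate-and-add: invert 01101111 + 1 = 10010001 (i.e. -111).
  01011010
+ 10010001
= 11101011
Result 11101011: MSB = 1 → 235 − 256 = -21.
Addends (after negating the subtrahend) have opposite signs, so signed overflow cannot occur.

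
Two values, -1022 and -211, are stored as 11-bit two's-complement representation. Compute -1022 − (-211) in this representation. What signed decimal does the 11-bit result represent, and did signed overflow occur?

-811; no overflow

-1022 → 10000000010
-211 → 11100101101
Subtract via negate-and-add: invert 11100101101 + 1 = 00011010011 (i.e. 211).
  10000000010
+ 00011010011
= 10011010101
Result 10011010101: MSB = 1 → 1237 − 2048 = -811.
Addends (after negating the subtrahend) have opposite signs, so signed overflow cannot occur.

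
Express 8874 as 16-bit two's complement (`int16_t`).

0010001010101010

8874 is non-negative, so write it directly in 16 bits: 0010001010101010.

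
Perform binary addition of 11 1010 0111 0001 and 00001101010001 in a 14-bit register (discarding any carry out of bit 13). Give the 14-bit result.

11110111000010

  11101001110001
+ 00001101010001
= 11110111000010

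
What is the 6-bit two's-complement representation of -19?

101101

|-19| = 19 = 010011 in 6 bits.
Invert the bits: 101100. Add 1: 101101.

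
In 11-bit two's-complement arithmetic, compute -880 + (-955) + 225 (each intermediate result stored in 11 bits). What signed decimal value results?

438

-880 + (-955) = -1835 → wraps to 213 (00011010101)
213 + 225 = 438 (00110110110)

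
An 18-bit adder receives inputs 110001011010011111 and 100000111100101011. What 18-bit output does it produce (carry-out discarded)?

  110001011010011111
+ 100000111100101011
= 010010010111001010  (discard carry-out 1)

010010010111001010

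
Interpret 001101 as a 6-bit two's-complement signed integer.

13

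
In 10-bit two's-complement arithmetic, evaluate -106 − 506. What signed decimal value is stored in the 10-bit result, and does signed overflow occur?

412; overflow

-106 → 1110010110
506 → 0111111010
Subtract via negate-and-add: invert 0111111010 + 1 = 1000000110 (i.e. -506).
  1110010110
+ 1000000110
= 0110011100  (discard carry-out 1)
Result 0110011100: MSB = 0 → value 412.
Both addends (after negating the subtrahend) are negative but the stored result is non-negative: signed overflow. The true value -106 − 506 = -612 lies outside [-512, 511].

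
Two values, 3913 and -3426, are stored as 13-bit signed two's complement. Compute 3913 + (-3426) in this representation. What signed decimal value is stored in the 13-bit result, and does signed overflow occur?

3913 → 0111101001001
-3426 → 1001010011110
  0111101001001
+ 1001010011110
= 0000111100111  (discard carry-out 1)
Result 0000111100111: MSB = 0 → value 487.
Addends have opposite signs, so signed overflow cannot occur.

487; no overflow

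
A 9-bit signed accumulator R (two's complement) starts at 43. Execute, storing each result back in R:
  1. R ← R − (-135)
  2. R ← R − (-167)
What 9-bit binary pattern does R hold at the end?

101011001

Start: R = 43 = 000101011.
R = 43 − (-135) = 178 = 010110010
R = 178 − (-167) = 345; wraps to -167 = 101011001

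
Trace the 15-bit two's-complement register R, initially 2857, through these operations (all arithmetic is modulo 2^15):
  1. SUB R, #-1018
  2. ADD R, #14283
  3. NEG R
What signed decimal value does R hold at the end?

14610

Start: R = 2857 = 000101100101001.
R = 2857 − (-1018) = 3875 = 000111100100011
R = 3875 + 14283 = 18158; wraps to -14610 = 100011011101110
R = −(-14610) = 14610 = 011100100010010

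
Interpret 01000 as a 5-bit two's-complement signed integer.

8

MSB is 0, so the value is non-negative: 01000 = 8.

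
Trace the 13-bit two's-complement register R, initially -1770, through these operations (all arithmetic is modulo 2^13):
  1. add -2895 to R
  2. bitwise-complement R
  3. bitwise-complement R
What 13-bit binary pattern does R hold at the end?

0110111000111

Start: R = -1770 = 1100100010110.
R = -1770 + (-2895) = -4665; wraps to 3527 = 0110111000111
R = NOT 0110111000111 = 1001000111000 = -3528
R = NOT 1001000111000 = 0110111000111 = 3527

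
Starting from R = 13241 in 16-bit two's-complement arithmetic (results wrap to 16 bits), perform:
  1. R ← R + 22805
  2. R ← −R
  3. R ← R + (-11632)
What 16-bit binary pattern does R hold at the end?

Start: R = 13241 = 0011001110111001.
R = 13241 + 22805 = 36046; wraps to -29490 = 1000110011001110
R = −(-29490) = 29490 = 0111001100110010
R = 29490 + (-11632) = 17858 = 0100010111000010

0100010111000010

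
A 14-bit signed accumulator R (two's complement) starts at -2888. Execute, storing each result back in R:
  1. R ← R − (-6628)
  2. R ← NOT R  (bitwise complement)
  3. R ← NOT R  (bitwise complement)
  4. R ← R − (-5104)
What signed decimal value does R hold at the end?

Start: R = -2888 = 11010010111000.
R = -2888 − (-6628) = 3740 = 00111010011100
R = NOT 00111010011100 = 11000101100011 = -3741
R = NOT 11000101100011 = 00111010011100 = 3740
R = 3740 − (-5104) = 8844; wraps to -7540 = 10001010001100

-7540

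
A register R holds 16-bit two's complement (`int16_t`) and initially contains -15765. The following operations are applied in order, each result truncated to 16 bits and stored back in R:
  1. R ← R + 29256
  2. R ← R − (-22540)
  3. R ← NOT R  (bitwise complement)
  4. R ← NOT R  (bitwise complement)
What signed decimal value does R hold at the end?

-29505

Start: R = -15765 = 1100001001101011.
R = -15765 + 29256 = 13491 = 0011010010110011
R = 13491 − (-22540) = 36031; wraps to -29505 = 1000110010111111
R = NOT 1000110010111111 = 0111001101000000 = 29504
R = NOT 0111001101000000 = 1000110010111111 = -29505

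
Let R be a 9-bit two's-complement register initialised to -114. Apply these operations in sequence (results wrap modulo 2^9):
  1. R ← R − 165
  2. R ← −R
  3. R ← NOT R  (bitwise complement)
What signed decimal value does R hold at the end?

Start: R = -114 = 110001110.
R = -114 − 165 = -279; wraps to 233 = 011101001
R = −(233) = -233 = 100010111
R = NOT 100010111 = 011101000 = 232

232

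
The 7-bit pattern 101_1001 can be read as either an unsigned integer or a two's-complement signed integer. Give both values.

Unsigned: 1011001 = 89.
Signed: MSB=1 → 89 − 128 = -39.

unsigned = 89, signed = -39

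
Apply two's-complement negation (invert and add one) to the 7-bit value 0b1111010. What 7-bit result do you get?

Invert: 0000101. Add 1: 0000110.

0000110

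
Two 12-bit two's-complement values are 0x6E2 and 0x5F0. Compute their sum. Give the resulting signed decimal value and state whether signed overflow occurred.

-814; overflow

0x6E2 = 011011100010 = 1762 (signed)
0x5F0 = 010111110000 = 1520 (signed)
  011011100010
+ 010111110000
= 110011010010
Result 110011010010: MSB = 1 → 3282 − 4096 = -814.
Both addends are non-negative but the stored result is negative: signed overflow. The true value 1762 + 1520 = 3282 lies outside [-2048, 2047].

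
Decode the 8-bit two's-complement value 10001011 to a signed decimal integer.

-117

MSB is 1, so the value is negative.
Unsigned reading: 139. Subtract 2^8 = 256: 139 − 256 = -117.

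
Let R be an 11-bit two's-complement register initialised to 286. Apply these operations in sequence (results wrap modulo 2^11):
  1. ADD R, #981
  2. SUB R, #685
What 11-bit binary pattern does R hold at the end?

01001000110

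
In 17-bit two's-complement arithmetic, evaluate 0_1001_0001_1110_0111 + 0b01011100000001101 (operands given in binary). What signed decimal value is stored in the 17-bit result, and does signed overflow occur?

-46604; overflow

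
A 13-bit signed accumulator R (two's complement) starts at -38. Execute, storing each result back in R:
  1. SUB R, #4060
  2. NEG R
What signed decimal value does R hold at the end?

-4094

Start: R = -38 = 1111111011010.
R = -38 − 4060 = -4098; wraps to 4094 = 0111111111110
R = −(4094) = -4094 = 1000000000010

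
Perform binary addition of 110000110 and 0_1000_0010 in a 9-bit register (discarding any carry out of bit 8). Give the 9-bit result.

  110000110
+ 010000010
= 000001000  (discard carry-out 1)

000001000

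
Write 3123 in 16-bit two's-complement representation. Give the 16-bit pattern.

3123 is non-negative, so write it directly in 16 bits: 0000110000110011.

0000110000110011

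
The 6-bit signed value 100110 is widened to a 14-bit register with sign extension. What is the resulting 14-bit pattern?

MSB of 100110 is 1; replicate it into the new high bits.
11111111|100110 → 11111111100110 (still -26).

11111111100110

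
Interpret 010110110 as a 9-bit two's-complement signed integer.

182

MSB is 0, so the value is non-negative: 010110110 = 182.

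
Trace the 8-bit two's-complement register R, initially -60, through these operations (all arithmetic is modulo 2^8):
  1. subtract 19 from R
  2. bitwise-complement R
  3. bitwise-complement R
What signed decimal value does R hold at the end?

-79

Start: R = -60 = 11000100.
R = -60 − 19 = -79 = 10110001
R = NOT 10110001 = 01001110 = 78
R = NOT 01001110 = 10110001 = -79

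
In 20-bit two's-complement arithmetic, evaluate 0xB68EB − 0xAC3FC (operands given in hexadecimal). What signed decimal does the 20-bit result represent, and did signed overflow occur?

42223; no overflow

0xB68EB = 10110110100011101011 = -300821 (signed)
0xAC3FC = 10101100001111111100 = -343044 (signed)
Subtract via negate-and-add: invert 10101100001111111100 + 1 = 01010011110000000100 (i.e. 343044).
  10110110100011101011
+ 01010011110000000100
= 00001010010011101111  (discard carry-out 1)
Result 00001010010011101111: MSB = 0 → value 42223.
Addends (after negating the subtrahend) have opposite signs, so signed overflow cannot occur.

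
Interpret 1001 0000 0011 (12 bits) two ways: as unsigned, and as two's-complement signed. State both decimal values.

unsigned = 2307, signed = -1789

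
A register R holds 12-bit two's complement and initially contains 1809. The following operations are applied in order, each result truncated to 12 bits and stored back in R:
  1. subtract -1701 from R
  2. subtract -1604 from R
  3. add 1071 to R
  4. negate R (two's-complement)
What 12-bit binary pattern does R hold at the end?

011111010111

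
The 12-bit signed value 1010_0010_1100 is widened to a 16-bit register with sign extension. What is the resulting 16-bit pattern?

1111101000101100

MSB of 101000101100 is 1; replicate it into the new high bits.
1111|101000101100 → 1111101000101100 (still -1492).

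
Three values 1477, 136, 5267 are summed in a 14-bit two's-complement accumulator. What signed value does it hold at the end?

6880

1477 + 136 = 1613 (00011001001101)
1613 + 5267 = 6880 (01101011100000)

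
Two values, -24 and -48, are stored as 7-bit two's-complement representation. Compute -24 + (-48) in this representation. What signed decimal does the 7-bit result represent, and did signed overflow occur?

56; overflow

-24 → 1101000
-48 → 1010000
  1101000
+ 1010000
= 0111000  (discard carry-out 1)
Result 0111000: MSB = 0 → value 56.
Both addends are negative but the stored result is non-negative: signed overflow. The true value -24 + (-48) = -72 lies outside [-64, 63].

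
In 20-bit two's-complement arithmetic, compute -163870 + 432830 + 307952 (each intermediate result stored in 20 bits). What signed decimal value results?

-471664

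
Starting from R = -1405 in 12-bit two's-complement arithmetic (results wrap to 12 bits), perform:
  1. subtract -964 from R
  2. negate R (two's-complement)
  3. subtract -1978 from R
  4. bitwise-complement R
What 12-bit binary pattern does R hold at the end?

011010001100

Start: R = -1405 = 101010000011.
R = -1405 − (-964) = -441 = 111001000111
R = −(-441) = 441 = 000110111001
R = 441 − (-1978) = 2419; wraps to -1677 = 100101110011
R = NOT 100101110011 = 011010001100 = 1676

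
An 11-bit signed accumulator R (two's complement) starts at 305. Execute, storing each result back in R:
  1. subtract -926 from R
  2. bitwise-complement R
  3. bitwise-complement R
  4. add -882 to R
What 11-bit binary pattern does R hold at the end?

Start: R = 305 = 00100110001.
R = 305 − (-926) = 1231; wraps to -817 = 10011001111
R = NOT 10011001111 = 01100110000 = 816
R = NOT 01100110000 = 10011001111 = -817
R = -817 + (-882) = -1699; wraps to 349 = 00101011101

00101011101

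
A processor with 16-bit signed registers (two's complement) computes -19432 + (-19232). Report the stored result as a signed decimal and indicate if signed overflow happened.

26872; overflow

-19432 → 1011010000011000
-19232 → 1011010011100000
  1011010000011000
+ 1011010011100000
= 0110100011111000  (discard carry-out 1)
Result 0110100011111000: MSB = 0 → value 26872.
Both addends are negative but the stored result is non-negative: signed overflow. The true value -19432 + (-19232) = -38664 lies outside [-32768, 32767].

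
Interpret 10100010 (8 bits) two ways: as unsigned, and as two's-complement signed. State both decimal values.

unsigned = 162, signed = -94

Unsigned: 10100010 = 162.
Signed: MSB=1 → 162 − 256 = -94.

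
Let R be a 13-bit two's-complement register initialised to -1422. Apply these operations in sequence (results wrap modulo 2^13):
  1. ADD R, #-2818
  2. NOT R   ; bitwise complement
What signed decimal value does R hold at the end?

-3953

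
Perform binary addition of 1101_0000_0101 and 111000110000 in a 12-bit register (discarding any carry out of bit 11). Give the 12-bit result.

101100110101

  110100000101
+ 111000110000
= 101100110101  (discard carry-out 1)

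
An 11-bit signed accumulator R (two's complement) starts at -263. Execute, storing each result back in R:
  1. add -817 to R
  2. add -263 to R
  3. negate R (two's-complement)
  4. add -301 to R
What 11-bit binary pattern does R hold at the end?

Start: R = -263 = 11011111001.
R = -263 + (-817) = -1080; wraps to 968 = 01111001000
R = 968 + (-263) = 705 = 01011000001
R = −(705) = -705 = 10100111111
R = -705 + (-301) = -1006 = 10000010010

10000010010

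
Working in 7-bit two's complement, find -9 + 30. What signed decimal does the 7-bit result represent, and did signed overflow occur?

21; no overflow

-9 → 1110111
30 → 0011110
  1110111
+ 0011110
= 0010101  (discard carry-out 1)
Result 0010101: MSB = 0 → value 21.
Addends have opposite signs, so signed overflow cannot occur.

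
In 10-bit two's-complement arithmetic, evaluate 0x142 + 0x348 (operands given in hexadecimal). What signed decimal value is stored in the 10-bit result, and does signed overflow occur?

138; no overflow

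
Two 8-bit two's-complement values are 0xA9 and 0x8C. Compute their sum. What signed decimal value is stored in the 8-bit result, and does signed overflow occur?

0xA9 = 10101001 = -87 (signed)
0x8C = 10001100 = -116 (signed)
  10101001
+ 10001100
= 00110101  (discard carry-out 1)
Result 00110101: MSB = 0 → value 53.
Both addends are negative but the stored result is non-negative: signed overflow. The true value -87 + (-116) = -203 lies outside [-128, 127].

53; overflow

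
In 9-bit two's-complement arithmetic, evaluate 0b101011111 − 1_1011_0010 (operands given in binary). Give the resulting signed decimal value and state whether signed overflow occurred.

0b101011111 → 101011111 = -161 (signed)
1_1011_0010 → 110110010 = -78 (signed)
Subtract via negate-and-add: invert 110110010 + 1 = 001001110 (i.e. 78).
  101011111
+ 001001110
= 110101101
Result 110101101: MSB = 1 → 429 − 512 = -83.
Addends (after negating the subtrahend) have opposite signs, so signed overflow cannot occur.

-83; no overflow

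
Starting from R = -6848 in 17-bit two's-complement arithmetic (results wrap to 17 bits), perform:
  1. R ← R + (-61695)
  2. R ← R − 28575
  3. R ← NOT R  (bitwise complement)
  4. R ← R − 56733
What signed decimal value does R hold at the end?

Start: R = -6848 = 11110010101000000.
R = -6848 + (-61695) = -68543; wraps to 62529 = 01111010001000001
R = 62529 − 28575 = 33954 = 01000010010100010
R = NOT 01000010010100010 = 10111101101011101 = -33955
R = -33955 − 56733 = -90688; wraps to 40384 = 01001110111000000

40384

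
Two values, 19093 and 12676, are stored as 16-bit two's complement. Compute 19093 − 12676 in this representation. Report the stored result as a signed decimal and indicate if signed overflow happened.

6417; no overflow

19093 → 0100101010010101
12676 → 0011000110000100
Subtract via negate-and-add: invert 0011000110000100 + 1 = 1100111001111100 (i.e. -12676).
  0100101010010101
+ 1100111001111100
= 0001100100010001  (discard carry-out 1)
Result 0001100100010001: MSB = 0 → value 6417.
Addends (after negating the subtrahend) have opposite signs, so signed overflow cannot occur.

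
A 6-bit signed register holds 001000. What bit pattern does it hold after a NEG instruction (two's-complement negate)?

Invert: 110111. Add 1: 111000.
Check: 001000 = 8, 111000 = -8.

111000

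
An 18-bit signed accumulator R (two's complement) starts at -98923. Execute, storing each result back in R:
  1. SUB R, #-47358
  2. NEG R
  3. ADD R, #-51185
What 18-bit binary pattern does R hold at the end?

000000000101111100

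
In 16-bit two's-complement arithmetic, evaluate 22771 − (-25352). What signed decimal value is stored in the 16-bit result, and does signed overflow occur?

22771 → 0101100011110011
-25352 → 1001110011111000
Subtract via negate-and-add: invert 1001110011111000 + 1 = 0110001100001000 (i.e. 25352).
  0101100011110011
+ 0110001100001000
= 1011101111111011
Result 1011101111111011: MSB = 1 → 48123 − 65536 = -17413.
Both addends (after negating the subtrahend) are non-negative but the stored result is negative: signed overflow. The true value 22771 − (-25352) = 48123 lies outside [-32768, 32767].

-17413; overflow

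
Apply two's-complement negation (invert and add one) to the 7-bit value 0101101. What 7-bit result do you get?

Invert: 1010010. Add 1: 1010011.
Check: 0101101 = 45, 1010011 = -45.

1010011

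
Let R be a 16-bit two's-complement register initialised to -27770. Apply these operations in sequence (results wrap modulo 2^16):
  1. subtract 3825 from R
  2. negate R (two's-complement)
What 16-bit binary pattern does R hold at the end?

Start: R = -27770 = 1001001110000110.
R = -27770 − 3825 = -31595 = 1000010010010101
R = −(-31595) = 31595 = 0111101101101011

0111101101101011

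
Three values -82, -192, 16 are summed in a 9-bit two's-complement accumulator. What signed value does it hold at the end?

254

-82 + (-192) = -274 → wraps to 238 (011101110)
238 + 16 = 254 (011111110)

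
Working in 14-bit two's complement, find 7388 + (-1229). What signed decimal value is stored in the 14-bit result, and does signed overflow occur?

7388 → 01110011011100
-1229 → 11101100110011
  01110011011100
+ 11101100110011
= 01100000001111  (discard carry-out 1)
Result 01100000001111: MSB = 0 → value 6159.
Addends have opposite signs, so signed overflow cannot occur.

6159; no overflow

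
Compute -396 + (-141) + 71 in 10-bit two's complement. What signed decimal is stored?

-396 + (-141) = -537 → wraps to 487 (0111100111)
487 + 71 = 558 → wraps to -466 (1000101110)

-466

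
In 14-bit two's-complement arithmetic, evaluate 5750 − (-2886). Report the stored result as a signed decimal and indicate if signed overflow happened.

5750 → 01011001110110
-2886 → 11010010111010
Subtract via negate-and-add: invert 11010010111010 + 1 = 00101101000110 (i.e. 2886).
  01011001110110
+ 00101101000110
= 10000110111100
Result 10000110111100: MSB = 1 → 8636 − 16384 = -7748.
Both addends (after negating the subtrahend) are non-negative but the stored result is negative: signed overflow. The true value 5750 − (-2886) = 8636 lies outside [-8192, 8191].

-7748; overflow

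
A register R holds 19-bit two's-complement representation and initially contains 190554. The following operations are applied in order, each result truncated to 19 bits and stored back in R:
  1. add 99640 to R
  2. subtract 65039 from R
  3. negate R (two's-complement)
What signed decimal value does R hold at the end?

Start: R = 190554 = 0101110100001011010.
R = 190554 + 99640 = 290194; wraps to -234094 = 1000110110110010010
R = -234094 − 65039 = -299133; wraps to 225155 = 0110110111110000011
R = −(225155) = -225155 = 1001001000001111101

-225155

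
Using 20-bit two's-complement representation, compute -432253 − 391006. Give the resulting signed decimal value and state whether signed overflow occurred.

-432253 → 10010110011110000011
391006 → 01011111011101011110
Subtract via negate-and-add: invert 01011111011101011110 + 1 = 10100000100010100010 (i.e. -391006).
  10010110011110000011
+ 10100000100010100010
= 00110111000000100101  (discard carry-out 1)
Result 00110111000000100101: MSB = 0 → value 225317.
Both addends (after negating the subtrahend) are negative but the stored result is non-negative: signed overflow. The true value -432253 − 391006 = -823259 lies outside [-524288, 524287].

225317; overflow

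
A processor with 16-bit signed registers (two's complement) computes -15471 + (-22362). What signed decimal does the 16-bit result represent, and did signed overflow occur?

27703; overflow

-15471 → 1100001110010001
-22362 → 1010100010100110
  1100001110010001
+ 1010100010100110
= 0110110000110111  (discard carry-out 1)
Result 0110110000110111: MSB = 0 → value 27703.
Both addends are negative but the stored result is non-negative: signed overflow. The true value -15471 + (-22362) = -37833 lies outside [-32768, 32767].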